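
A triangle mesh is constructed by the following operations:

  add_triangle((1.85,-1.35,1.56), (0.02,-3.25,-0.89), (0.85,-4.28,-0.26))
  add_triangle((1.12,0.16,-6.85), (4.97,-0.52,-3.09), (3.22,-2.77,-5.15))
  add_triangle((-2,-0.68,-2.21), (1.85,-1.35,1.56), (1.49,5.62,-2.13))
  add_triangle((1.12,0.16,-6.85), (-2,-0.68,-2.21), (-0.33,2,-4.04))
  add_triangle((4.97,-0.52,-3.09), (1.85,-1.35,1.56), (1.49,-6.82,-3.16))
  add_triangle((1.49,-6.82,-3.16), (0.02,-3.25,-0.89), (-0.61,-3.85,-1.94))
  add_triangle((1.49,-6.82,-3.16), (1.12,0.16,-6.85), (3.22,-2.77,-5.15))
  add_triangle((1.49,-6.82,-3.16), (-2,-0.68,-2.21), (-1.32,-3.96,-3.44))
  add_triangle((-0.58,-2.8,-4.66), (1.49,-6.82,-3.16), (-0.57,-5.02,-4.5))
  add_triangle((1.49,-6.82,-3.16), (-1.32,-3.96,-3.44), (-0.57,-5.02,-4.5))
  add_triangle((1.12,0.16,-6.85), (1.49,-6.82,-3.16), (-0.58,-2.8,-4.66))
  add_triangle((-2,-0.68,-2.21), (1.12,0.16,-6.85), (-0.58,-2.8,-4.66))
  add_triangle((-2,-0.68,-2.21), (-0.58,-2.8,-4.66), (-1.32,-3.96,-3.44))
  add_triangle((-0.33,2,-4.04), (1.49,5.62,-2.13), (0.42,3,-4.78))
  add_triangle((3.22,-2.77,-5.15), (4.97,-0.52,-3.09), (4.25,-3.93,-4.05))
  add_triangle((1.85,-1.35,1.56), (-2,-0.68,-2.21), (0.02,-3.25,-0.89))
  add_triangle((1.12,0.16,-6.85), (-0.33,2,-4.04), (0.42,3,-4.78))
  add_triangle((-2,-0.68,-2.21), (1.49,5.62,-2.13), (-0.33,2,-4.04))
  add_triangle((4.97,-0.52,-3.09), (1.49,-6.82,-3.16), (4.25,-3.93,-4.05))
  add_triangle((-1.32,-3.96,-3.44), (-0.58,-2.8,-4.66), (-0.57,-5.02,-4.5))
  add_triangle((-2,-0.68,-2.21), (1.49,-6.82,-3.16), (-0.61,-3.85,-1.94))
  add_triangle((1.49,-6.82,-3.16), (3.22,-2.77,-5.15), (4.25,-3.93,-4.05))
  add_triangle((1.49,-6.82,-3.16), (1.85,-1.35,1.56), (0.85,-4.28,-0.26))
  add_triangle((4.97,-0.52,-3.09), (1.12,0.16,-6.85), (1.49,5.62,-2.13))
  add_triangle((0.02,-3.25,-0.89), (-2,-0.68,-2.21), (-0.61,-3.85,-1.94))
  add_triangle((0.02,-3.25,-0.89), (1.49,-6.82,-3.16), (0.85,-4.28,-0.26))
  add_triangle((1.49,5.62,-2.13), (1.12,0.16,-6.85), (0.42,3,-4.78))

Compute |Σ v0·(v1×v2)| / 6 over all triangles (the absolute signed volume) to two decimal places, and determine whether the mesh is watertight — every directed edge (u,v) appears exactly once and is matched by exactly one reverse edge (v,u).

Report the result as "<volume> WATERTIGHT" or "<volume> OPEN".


146.14 OPEN

Per-triangle v0·(v1×v2)/6:
  t1: -0.0489
  t2: +13.1250
  t3: -3.3166
  t4: +5.9647
  t5: +17.1002
  t6: +1.1383
  t7: +15.5038
  t8: -0.7865
  t9: +3.4257
  t10: +2.3588
  t11: +13.7939
  t12: +6.7210
  t13: +2.9849
  t14: +1.7815
  t15: +6.2514
  t16: +0.0760
  t17: +2.4798
  t18: +3.6056
  t19: +1.3218
  t20: +1.5897
  t21: +2.7443
  t22: +8.2799
  t23: +3.2571
  t24: +29.1650
  t25: +0.2668
  t26: +1.2920
  t27: +6.0641
Σ = +146.1394 → |volume| = 146.14

Directed edges: 81 total; 3 unmatched, e.g. (1.85,-1.35,1.56)→(1.49,5.62,-2.13) → open.


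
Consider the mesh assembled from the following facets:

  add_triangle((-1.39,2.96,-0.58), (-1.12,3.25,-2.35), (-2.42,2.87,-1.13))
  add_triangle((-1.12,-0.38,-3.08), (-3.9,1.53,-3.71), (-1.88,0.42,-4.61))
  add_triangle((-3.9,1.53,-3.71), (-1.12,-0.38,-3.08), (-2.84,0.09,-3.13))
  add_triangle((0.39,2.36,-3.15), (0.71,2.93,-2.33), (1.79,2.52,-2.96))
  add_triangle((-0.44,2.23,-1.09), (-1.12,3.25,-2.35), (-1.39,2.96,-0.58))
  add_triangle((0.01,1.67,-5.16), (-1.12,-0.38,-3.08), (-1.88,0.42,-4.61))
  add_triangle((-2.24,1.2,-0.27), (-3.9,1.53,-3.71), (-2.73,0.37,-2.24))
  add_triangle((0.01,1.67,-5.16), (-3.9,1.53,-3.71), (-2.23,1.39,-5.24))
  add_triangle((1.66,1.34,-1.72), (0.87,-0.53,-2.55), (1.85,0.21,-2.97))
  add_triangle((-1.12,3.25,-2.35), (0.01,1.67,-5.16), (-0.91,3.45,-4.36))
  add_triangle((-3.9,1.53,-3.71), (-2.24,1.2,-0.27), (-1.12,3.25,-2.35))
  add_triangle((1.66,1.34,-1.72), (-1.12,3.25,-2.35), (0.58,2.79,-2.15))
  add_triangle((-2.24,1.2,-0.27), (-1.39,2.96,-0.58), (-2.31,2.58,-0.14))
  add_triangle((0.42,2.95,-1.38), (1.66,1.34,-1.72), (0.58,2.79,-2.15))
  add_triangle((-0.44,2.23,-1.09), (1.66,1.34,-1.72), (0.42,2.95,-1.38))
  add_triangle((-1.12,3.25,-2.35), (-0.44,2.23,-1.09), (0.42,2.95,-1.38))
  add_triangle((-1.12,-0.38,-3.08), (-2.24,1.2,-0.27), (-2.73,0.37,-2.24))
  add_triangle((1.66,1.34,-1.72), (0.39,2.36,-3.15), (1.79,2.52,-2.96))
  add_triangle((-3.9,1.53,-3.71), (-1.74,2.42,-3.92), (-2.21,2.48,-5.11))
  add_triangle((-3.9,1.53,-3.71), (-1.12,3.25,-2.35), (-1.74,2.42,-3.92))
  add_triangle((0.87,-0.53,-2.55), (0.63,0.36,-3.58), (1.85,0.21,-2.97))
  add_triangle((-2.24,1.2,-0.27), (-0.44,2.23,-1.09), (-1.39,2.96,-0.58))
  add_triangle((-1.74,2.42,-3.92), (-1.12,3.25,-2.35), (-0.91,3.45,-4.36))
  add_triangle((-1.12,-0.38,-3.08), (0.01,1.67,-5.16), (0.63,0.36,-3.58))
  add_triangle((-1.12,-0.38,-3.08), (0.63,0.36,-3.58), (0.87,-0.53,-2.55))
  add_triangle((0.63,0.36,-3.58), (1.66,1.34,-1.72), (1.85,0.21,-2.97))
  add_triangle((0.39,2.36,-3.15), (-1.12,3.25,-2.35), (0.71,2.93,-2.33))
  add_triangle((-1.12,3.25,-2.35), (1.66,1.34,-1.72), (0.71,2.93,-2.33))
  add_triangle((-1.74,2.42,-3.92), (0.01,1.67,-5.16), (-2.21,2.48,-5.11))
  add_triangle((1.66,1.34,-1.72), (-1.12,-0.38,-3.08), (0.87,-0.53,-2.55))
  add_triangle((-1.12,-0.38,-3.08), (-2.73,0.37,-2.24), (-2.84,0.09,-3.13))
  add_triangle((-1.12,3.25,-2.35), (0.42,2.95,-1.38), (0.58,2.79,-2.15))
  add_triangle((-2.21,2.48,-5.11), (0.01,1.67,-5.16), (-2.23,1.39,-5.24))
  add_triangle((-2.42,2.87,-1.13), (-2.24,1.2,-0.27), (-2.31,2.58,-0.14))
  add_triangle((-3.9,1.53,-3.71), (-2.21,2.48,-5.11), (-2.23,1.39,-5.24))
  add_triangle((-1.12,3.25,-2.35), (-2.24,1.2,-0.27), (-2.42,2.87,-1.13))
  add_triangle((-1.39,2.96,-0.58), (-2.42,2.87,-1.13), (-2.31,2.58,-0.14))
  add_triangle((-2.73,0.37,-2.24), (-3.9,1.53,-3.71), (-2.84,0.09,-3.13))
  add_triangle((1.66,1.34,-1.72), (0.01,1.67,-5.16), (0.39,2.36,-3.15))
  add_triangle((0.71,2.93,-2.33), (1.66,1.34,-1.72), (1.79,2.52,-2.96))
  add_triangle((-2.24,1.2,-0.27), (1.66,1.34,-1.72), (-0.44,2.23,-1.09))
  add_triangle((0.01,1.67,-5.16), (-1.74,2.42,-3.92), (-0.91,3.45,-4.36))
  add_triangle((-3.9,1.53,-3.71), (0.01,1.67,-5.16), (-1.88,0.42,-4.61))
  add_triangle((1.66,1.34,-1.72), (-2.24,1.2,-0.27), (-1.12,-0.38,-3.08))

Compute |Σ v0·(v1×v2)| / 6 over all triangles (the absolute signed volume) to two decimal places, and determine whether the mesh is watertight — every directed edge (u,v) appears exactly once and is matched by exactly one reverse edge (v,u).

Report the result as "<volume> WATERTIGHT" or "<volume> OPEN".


28.44 OPEN

Per-triangle v0·(v1×v2)/6:
  t1: +1.0200
  t2: +1.0870
  t3: +1.1130
  t4: +0.8182
  t5: +0.3823
  t6: +1.1986
  t7: +0.9224
  t8: -1.6622
  t9: -0.2263
  t10: -0.0055
  t11: +3.6678
  t12: +0.4747
  t13: -0.3212
  t14: +0.5121
  t15: -0.4409
  t16: +0.2726
  t17: -0.5020
  t18: +0.1913
  t19: +1.0221
  t20: +2.6868
  t21: +0.6006
  t22: -0.5506
  t23: +1.2433
  t24: +1.5111
  t25: +0.9532
  t26: +0.9961
  t27: +1.2069
  t28: -0.4567
  t29: +0.9563
  t30: -1.6848
  t31: -0.0965
  t32: +0.7320
  t33: +2.1756
  t34: +0.5015
  t35: +2.2626
  t36: +0.4719
  t37: +0.5010
  t38: +0.4328
  t39: +1.6513
  t40: +0.2465
  t41: -0.5665
  t42: +2.1550
  t43: +4.1370
  t44: -3.1535
Σ = +28.4368 → |volume| = 28.44

Directed edges: 132 total; 6 unmatched, e.g. (-1.12,3.25,-2.35)→(0.01,1.67,-5.16) → open.


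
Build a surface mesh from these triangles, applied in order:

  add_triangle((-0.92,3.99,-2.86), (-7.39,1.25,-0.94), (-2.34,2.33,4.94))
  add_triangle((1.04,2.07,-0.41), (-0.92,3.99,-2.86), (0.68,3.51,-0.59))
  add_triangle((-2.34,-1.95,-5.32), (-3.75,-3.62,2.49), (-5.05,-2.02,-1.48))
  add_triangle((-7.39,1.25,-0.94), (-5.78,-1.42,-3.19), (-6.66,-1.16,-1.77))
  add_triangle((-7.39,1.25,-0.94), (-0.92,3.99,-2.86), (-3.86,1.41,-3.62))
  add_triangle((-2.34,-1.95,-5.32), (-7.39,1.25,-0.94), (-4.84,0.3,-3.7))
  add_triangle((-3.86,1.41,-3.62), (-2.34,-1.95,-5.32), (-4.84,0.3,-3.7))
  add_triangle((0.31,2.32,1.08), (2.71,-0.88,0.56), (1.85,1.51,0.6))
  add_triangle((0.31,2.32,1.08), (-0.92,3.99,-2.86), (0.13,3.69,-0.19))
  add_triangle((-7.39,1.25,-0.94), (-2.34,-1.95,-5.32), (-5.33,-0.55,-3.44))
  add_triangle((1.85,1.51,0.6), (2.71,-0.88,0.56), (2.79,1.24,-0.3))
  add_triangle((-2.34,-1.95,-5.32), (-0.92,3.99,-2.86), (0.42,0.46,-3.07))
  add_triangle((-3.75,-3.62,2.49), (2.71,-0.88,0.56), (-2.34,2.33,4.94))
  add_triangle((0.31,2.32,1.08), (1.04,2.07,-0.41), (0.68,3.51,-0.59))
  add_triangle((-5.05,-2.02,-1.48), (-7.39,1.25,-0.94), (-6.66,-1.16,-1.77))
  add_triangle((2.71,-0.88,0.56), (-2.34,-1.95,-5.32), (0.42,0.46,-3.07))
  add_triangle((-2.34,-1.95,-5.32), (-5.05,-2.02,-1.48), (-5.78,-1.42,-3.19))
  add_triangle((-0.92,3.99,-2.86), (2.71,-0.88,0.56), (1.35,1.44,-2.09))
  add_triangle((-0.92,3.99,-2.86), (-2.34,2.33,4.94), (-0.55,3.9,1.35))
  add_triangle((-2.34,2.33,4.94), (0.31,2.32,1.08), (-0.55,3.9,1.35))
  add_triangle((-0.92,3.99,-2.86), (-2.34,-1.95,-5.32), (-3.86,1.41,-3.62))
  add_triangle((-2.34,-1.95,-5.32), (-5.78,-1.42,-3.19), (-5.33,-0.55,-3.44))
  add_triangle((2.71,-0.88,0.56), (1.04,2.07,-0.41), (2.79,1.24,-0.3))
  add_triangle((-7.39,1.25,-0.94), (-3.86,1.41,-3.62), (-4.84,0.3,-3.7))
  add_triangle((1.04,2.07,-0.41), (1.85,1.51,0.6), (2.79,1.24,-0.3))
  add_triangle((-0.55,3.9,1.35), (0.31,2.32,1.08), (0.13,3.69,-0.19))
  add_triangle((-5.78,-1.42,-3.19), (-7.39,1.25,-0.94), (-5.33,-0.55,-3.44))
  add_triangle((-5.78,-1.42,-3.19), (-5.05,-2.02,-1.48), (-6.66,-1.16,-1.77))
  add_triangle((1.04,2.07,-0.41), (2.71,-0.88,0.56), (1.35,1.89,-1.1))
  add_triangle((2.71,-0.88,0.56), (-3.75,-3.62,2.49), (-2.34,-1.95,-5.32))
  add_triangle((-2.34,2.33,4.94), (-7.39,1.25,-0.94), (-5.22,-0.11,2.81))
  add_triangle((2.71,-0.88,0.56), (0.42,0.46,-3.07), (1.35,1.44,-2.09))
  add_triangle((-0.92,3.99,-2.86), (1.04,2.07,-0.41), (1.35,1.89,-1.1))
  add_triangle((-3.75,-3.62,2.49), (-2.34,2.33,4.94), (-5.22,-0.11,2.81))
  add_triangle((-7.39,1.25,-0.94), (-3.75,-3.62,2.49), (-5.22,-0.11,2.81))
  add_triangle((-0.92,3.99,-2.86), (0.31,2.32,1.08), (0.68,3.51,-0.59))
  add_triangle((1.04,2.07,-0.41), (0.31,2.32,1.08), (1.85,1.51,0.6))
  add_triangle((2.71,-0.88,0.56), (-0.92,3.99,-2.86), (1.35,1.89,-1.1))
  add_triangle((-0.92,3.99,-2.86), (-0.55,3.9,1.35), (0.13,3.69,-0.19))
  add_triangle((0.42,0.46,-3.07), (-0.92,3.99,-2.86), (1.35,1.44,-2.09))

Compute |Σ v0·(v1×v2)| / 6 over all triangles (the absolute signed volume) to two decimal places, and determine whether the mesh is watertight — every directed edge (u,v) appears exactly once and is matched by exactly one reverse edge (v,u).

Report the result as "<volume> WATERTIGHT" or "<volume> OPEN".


209.82 OPEN

Per-triangle v0·(v1×v2)/6:
  t1: +31.2703
  t2: +0.8798
  t3: +11.3320
  t4: +4.1879
  t5: +12.2196
  t6: +5.7030
  t7: +4.4657
  t8: +0.7305
  t9: -0.4097
  t10: +0.9989
  t11: +1.0467
  t12: +7.4336
  t13: +14.1660
  t14: +0.5444
  t15: +0.9079
  t16: +5.1665
  t17: +4.7560
  t18: +1.6844
  t19: +6.5050
  t20: +2.0740
  t21: +10.9508
  t22: +3.6075
  t23: -0.3475
  t24: +4.8750
  t25: +0.6926
  t26: +0.7248
  t27: +3.7679
  t28: +2.0303
  t29: +0.8424
  t30: +14.5639
  t31: +14.6816
  t32: +2.0401
  t33: +1.0181
  t34: +12.3135
  t35: +14.5747
  t36: +1.6345
  t37: +0.8450
  t38: +0.5088
  t39: +2.1337
  t40: +2.6951
Σ = +209.8155 → |volume| = 209.82

Directed edges: 120 total; 6 unmatched, e.g. (-3.75,-3.62,2.49)→(-5.05,-2.02,-1.48) → open.


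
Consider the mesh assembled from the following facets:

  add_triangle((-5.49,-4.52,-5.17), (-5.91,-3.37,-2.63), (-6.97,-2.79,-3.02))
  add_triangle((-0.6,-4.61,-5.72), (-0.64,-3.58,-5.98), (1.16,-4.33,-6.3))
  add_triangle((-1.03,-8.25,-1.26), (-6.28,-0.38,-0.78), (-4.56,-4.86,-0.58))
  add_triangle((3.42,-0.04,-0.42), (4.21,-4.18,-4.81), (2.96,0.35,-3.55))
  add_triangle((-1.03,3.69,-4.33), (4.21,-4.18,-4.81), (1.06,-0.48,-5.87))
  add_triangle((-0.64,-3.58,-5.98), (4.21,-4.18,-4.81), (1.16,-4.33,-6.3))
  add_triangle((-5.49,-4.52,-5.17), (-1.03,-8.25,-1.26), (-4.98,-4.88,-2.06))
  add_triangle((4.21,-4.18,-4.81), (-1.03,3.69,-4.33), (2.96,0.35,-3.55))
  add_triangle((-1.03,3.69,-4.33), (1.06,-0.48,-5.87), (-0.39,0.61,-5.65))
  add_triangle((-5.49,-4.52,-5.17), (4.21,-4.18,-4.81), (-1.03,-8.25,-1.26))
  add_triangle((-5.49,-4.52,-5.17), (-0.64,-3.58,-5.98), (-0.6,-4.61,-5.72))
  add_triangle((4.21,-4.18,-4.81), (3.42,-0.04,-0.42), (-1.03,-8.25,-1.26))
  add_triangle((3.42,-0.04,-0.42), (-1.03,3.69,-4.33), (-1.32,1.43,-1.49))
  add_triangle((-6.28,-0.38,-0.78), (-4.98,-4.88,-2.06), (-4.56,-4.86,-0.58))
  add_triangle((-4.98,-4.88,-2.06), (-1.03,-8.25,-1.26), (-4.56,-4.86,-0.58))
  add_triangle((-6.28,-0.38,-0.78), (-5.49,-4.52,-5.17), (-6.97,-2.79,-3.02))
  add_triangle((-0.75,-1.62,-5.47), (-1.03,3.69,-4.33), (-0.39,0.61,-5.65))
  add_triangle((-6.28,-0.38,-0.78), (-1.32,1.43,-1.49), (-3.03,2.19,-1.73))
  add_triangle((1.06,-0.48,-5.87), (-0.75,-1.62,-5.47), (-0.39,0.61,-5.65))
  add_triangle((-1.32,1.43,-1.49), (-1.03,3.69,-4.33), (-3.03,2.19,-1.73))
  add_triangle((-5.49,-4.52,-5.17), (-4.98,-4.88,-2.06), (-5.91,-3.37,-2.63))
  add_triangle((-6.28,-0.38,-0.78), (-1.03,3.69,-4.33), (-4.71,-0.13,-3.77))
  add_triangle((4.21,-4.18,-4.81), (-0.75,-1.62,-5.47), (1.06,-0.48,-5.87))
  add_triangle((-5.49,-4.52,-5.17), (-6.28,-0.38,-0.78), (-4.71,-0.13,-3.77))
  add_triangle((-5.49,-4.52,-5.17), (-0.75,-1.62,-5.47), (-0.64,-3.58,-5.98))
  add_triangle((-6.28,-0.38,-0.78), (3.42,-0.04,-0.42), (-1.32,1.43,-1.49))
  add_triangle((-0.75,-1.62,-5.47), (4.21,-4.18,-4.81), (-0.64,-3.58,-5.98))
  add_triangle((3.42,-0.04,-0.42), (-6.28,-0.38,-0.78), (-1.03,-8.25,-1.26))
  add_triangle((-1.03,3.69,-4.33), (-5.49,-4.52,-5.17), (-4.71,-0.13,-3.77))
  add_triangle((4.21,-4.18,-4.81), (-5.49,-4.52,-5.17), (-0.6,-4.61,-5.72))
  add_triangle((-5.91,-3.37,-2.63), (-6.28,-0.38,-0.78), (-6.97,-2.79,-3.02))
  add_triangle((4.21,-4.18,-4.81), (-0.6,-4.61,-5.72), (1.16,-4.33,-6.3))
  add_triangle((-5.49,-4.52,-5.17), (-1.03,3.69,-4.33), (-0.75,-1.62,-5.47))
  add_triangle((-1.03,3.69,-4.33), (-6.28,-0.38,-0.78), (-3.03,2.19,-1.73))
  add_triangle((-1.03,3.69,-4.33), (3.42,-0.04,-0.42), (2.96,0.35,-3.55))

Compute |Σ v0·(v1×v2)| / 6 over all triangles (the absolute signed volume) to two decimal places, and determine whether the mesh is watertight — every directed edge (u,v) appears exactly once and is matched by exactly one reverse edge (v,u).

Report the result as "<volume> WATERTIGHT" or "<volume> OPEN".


Per-triangle v0·(v1×v2)/6:
  t1: +3.0696
  t2: +2.1608
  t3: -5.3149
  t4: +8.4439
  t5: +6.5077
  t6: +0.2523
  t7: +18.0176
  t8: +12.3934
  t9: +3.6794
  t10: +57.3997
  t11: +5.8510
  t12: +16.9527
  t13: +0.1297
  t14: +6.8508
  t15: +8.1214
  t16: +1.6822
  t17: +2.6520
  t18: -1.1548
  t19: +3.4405
  t20: -0.1959
  t21: +5.6940
  t22: +11.8272
  t23: +10.2714
  t24: +14.6887
  t25: +8.3752
  t26: -1.6778
  t27: +7.5786
  t28: -6.9469
  t29: +14.2856
  t30: +3.0189
  t31: +2.0928
  t32: +3.8861
  t33: +22.8625
  t34: +5.1219
  t35: +5.7033
Σ = +257.7204 → |volume| = 257.72

Directed edges: 105 total; 3 unmatched, e.g. (-6.28,-0.38,-0.78)→(-4.98,-4.88,-2.06) → open.

257.72 OPEN


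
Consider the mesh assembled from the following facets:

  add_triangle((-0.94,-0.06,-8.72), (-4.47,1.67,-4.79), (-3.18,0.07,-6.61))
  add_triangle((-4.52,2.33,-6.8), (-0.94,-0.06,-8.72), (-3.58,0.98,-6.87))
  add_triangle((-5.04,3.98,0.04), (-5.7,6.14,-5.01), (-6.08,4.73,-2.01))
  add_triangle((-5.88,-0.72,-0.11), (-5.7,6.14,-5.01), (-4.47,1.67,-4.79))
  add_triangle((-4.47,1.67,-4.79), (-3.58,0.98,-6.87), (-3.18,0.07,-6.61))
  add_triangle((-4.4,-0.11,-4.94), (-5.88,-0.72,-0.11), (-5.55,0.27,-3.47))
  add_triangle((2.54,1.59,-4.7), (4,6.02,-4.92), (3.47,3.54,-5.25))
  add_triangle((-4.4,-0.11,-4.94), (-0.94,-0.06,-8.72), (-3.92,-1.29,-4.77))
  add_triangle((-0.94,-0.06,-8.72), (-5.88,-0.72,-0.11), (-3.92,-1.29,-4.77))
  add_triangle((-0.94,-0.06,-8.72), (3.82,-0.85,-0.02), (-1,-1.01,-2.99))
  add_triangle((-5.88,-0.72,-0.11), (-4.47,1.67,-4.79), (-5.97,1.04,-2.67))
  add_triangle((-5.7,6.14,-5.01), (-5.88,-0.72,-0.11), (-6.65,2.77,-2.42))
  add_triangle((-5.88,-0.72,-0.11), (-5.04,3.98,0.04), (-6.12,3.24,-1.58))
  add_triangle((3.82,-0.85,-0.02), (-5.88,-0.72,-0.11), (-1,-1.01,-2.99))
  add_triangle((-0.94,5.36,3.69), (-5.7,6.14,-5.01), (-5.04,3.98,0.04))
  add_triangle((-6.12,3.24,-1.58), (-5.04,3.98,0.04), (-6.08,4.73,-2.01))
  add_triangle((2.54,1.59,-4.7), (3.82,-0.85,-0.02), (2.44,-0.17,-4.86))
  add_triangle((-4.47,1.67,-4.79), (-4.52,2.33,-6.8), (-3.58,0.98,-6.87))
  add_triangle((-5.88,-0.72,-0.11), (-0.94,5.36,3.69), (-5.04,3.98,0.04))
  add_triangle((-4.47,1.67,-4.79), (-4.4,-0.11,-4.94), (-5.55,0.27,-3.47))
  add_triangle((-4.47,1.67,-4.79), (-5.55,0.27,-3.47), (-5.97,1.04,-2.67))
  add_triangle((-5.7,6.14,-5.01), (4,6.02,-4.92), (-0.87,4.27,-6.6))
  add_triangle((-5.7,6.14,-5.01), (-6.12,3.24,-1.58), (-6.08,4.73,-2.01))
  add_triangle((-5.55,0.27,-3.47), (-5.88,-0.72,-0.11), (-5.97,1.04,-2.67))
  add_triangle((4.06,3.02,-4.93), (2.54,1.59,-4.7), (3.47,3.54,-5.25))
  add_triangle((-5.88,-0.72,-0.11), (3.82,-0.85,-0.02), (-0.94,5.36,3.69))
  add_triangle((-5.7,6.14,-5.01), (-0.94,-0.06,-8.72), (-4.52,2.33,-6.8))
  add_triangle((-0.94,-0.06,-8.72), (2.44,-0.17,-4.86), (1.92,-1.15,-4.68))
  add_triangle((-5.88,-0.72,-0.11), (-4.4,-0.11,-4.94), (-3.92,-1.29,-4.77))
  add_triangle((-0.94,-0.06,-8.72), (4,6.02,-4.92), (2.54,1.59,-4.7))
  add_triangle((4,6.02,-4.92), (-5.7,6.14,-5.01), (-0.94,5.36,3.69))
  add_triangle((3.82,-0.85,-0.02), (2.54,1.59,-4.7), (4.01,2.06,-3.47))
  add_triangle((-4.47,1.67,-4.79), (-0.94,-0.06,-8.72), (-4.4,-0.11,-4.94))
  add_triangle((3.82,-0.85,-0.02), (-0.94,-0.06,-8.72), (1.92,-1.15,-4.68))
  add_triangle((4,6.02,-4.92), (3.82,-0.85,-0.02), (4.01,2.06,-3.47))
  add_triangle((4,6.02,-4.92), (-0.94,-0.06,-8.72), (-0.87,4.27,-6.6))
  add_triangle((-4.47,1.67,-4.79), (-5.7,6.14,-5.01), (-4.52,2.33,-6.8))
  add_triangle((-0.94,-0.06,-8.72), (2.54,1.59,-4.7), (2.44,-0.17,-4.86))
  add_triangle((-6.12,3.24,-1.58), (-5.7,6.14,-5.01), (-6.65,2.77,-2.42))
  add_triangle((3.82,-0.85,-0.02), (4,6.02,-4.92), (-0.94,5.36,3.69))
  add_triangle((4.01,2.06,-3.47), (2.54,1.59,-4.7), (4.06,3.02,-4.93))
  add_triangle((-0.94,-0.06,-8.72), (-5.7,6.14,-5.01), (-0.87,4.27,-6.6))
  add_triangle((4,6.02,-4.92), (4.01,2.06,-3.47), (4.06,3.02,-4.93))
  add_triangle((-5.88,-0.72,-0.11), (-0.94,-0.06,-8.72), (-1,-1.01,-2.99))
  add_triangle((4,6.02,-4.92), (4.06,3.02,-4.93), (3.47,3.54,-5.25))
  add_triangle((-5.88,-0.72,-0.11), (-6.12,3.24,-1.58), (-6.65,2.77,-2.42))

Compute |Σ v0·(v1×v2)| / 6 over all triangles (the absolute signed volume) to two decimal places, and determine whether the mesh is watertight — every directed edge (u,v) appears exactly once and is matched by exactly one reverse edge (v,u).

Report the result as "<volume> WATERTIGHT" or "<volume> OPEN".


Per-triangle v0·(v1×v2)/6:
  t1: -5.4433
  t2: +4.1543
  t3: +3.1360
  t4: +20.8834
  t5: +1.6740
  t6: +3.1061
  t7: +0.3058
  t8: +6.6900
  t9: -7.1616
  t10: +6.3332
  t11: -2.6092
  t12: +1.8403
  t13: +7.1274
  t14: +3.7576
  t15: +24.6780
  t16: +2.6564
  t17: +5.5383
  t18: +1.9705
  t19: +15.9829
  t20: +3.5392
  t21: +2.8111
  t22: +30.5487
  t23: +4.0518
  t24: +3.4616
  t25: +1.2583
  t26: +4.2972
  t27: +16.1589
  t28: +4.3338
  t29: +5.8296
  t30: +16.1236
  t31: +79.1549
  t32: +4.0767
  t33: +10.0086
  t34: -3.2146
  t35: +5.9652
  t36: +29.8081
  t37: +6.3700
  t38: +7.5929
  t39: +4.9485
  t40: +32.2779
  t41: +1.2924
  t42: +30.9391
  t43: +2.8436
  t44: +7.7298
  t45: +2.0945
  t46: +3.8271
Σ = +412.7485 → |volume| = 412.75

Directed edges: 138 total; 6 unmatched, e.g. (-3.18,0.07,-6.61)→(-0.94,-0.06,-8.72) → open.

412.75 OPEN


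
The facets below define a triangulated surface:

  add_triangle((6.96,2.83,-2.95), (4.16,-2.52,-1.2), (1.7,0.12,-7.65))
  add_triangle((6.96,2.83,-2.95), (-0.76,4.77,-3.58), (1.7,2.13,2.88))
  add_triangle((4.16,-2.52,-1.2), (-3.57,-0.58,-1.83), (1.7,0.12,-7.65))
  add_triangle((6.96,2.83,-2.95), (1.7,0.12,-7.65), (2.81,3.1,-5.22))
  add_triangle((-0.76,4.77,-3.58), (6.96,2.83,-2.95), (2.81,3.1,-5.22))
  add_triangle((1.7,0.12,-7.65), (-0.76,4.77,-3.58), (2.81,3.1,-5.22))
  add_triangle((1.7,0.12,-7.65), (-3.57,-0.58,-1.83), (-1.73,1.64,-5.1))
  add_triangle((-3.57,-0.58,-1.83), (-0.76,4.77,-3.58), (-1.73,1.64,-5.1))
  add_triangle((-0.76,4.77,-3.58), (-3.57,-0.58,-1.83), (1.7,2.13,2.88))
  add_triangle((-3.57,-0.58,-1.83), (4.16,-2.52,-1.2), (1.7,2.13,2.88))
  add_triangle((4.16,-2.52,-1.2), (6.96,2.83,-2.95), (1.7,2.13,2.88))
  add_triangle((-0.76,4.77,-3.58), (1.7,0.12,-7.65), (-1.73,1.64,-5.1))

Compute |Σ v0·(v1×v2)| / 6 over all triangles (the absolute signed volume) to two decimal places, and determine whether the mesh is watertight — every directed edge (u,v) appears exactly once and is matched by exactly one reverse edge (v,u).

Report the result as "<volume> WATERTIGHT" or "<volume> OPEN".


187.94 WATERTIGHT

Per-triangle v0·(v1×v2)/6:
  t1: +34.2259
  t2: +27.7257
  t3: +15.8941
  t4: +18.4039
  t5: +14.8772
  t6: +15.9027
  t7: +10.1318
  t8: +8.6204
  t9: +9.3673
  t10: +0.1436
  t11: +18.5299
  t12: +14.1151
Σ = +187.9375 → |volume| = 187.94

Directed edges: 36 total, each appears once with its reverse present → watertight.


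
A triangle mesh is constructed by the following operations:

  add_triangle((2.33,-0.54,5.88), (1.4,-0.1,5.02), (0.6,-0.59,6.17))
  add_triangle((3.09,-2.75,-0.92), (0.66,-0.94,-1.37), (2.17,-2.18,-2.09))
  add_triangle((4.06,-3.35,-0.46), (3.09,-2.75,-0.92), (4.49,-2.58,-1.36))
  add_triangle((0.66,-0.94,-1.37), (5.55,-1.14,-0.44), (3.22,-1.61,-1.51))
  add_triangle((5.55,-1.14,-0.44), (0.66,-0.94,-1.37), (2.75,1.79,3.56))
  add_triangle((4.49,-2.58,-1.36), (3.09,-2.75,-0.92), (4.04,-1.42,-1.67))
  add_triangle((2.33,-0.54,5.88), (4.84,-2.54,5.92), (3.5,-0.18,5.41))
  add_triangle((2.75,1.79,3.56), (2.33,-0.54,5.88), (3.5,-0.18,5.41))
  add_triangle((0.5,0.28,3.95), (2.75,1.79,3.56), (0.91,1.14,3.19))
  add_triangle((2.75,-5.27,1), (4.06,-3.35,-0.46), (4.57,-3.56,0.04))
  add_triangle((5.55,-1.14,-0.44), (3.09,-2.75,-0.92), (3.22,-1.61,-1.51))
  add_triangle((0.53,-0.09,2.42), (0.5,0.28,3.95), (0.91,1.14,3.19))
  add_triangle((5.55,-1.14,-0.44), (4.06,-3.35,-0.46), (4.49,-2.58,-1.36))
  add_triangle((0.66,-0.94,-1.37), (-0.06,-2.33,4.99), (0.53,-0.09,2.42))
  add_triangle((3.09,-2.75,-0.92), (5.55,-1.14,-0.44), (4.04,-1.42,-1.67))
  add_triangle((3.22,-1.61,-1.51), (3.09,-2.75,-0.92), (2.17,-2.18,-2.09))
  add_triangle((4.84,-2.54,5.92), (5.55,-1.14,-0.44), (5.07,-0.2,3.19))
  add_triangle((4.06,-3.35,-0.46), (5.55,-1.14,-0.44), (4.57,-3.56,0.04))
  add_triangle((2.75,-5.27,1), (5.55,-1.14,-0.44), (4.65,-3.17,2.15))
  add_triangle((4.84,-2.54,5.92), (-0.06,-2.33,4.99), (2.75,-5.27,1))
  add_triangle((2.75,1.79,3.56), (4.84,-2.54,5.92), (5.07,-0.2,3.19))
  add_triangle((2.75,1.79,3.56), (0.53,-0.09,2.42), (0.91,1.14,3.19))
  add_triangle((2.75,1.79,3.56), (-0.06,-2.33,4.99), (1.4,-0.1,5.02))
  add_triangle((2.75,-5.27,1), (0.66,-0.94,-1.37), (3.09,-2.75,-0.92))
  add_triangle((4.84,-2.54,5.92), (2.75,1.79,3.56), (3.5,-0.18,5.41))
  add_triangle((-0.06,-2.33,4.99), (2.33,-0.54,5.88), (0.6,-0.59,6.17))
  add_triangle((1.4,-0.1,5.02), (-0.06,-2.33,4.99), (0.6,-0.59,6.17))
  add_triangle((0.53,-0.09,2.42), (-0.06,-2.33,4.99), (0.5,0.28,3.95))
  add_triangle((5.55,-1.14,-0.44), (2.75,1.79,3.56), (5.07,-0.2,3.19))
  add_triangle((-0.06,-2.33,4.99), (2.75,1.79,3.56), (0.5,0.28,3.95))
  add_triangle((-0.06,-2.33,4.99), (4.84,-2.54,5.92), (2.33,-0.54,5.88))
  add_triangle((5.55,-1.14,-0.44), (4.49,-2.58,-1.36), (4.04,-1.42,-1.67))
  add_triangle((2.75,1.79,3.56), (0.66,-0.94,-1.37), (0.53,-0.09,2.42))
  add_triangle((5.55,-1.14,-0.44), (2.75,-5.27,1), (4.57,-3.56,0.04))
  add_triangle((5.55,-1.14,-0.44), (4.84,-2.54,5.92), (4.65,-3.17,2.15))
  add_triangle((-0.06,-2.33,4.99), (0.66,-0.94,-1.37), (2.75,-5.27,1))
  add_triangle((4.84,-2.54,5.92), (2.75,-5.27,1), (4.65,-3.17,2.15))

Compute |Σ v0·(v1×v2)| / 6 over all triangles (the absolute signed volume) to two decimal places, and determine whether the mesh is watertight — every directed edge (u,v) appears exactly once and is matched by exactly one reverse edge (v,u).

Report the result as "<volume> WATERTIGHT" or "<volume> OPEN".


Per-triangle v0·(v1×v2)/6:
  t1: +0.6662
  t2: +0.1119
  t3: +0.5492
  t4: +0.2226
  t5: +0.0590
  t6: +0.3147
  t7: +3.4278
  t8: +2.3978
  t9: +0.8710
  t10: +1.3197
  t11: +1.8627
  t12: -0.2217
  t13: +2.1249
  t14: -1.2911
  t15: -2.2724
  t16: +1.0044
  t17: +10.0423
  t18: +1.2712
  t19: +8.4664
  t20: +20.1331
  t21: +8.2436
  t22: -0.8364
  t23: -1.0192
  t24: +2.0361
  t25: +2.6821
  t26: +3.3375
  t27: -1.5243
  t28: -0.5143
  t29: +4.8837
  t30: +3.3623
  t31: +8.5609
  t32: +1.5215
  t33: -1.5319
  t34: +1.2024
  t35: +9.3133
  t36: +1.0581
  t37: +9.5291
Σ = +101.3644 → |volume| = 101.36

Directed edges: 111 total; 9 unmatched, e.g. (2.33,-0.54,5.88)→(1.4,-0.1,5.02) → open.

101.36 OPEN


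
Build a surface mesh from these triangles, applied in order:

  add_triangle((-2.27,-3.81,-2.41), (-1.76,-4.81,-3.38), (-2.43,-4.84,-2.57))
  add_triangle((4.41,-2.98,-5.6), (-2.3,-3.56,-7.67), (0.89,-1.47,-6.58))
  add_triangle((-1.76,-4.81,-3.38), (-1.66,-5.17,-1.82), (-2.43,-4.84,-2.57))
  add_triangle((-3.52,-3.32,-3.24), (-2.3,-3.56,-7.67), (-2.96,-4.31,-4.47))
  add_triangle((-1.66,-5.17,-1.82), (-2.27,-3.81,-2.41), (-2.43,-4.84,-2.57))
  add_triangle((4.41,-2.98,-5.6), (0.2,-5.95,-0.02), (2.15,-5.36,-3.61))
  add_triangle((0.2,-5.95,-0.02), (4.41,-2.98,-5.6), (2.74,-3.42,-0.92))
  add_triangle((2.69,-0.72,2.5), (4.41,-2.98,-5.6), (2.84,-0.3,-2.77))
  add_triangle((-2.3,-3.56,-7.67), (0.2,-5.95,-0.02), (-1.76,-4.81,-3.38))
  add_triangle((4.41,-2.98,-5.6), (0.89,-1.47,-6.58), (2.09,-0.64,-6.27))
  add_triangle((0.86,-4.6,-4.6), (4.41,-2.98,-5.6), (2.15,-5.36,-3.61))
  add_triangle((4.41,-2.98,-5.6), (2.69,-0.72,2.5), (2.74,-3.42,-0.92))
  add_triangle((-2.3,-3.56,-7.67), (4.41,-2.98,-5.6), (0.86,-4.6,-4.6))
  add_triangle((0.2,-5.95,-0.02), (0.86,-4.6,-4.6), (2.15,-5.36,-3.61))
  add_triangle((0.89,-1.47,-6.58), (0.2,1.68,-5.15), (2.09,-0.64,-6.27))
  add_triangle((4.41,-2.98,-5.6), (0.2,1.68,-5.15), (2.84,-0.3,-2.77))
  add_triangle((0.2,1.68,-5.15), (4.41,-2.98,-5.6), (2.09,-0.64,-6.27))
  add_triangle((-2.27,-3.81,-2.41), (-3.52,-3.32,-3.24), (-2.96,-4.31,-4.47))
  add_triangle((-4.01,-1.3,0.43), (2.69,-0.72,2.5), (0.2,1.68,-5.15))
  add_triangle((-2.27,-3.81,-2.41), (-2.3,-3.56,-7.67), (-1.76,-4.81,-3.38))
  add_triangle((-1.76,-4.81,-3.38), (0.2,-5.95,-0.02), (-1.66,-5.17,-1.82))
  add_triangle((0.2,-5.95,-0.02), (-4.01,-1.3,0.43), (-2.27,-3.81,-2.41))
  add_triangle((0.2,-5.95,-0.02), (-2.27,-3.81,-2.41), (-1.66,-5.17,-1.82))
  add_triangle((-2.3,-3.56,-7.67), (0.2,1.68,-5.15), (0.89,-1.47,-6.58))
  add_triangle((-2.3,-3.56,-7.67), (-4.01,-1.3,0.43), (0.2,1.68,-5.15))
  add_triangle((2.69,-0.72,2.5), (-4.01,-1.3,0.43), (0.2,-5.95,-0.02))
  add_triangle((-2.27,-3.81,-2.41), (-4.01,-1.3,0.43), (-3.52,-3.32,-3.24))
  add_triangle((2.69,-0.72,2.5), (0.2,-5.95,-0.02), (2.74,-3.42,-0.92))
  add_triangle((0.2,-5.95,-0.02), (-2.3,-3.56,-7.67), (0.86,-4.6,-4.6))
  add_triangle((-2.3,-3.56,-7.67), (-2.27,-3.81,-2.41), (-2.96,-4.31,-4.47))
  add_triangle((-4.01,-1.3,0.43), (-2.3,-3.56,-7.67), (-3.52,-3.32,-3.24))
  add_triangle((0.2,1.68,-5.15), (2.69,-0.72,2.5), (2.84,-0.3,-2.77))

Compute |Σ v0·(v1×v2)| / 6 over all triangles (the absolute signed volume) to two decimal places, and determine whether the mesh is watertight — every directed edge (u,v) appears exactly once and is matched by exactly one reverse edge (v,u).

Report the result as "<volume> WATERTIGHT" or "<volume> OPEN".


201.01 WATERTIGHT

Per-triangle v0·(v1×v2)/6:
  t1: +0.4424
  t2: +13.7244
  t3: +1.1122
  t4: +3.5218
  t5: -0.0255
  t6: +4.4323
  t7: +10.6688
  t8: +6.3653
  t9: +6.5221
  t10: +5.4020
  t11: +7.4750
  t12: +8.8850
  t13: +18.0972
  t14: +6.4429
  t15: +4.2694
  t16: +6.9422
  t17: +2.0451
  t18: +1.4235
  t19: -2.4469
  t20: +3.8429
  t21: +2.6819
  t22: +10.6695
  t23: -0.0725
  t24: +11.3655
  t25: +18.1922
  t26: +11.2078
  t27: +3.5682
  t28: +8.9159
  t29: +16.3574
  t30: +1.1509
  t31: +4.7240
  t32: +3.1034
Σ = +201.0064 → |volume| = 201.01

Directed edges: 96 total, each appears once with its reverse present → watertight.


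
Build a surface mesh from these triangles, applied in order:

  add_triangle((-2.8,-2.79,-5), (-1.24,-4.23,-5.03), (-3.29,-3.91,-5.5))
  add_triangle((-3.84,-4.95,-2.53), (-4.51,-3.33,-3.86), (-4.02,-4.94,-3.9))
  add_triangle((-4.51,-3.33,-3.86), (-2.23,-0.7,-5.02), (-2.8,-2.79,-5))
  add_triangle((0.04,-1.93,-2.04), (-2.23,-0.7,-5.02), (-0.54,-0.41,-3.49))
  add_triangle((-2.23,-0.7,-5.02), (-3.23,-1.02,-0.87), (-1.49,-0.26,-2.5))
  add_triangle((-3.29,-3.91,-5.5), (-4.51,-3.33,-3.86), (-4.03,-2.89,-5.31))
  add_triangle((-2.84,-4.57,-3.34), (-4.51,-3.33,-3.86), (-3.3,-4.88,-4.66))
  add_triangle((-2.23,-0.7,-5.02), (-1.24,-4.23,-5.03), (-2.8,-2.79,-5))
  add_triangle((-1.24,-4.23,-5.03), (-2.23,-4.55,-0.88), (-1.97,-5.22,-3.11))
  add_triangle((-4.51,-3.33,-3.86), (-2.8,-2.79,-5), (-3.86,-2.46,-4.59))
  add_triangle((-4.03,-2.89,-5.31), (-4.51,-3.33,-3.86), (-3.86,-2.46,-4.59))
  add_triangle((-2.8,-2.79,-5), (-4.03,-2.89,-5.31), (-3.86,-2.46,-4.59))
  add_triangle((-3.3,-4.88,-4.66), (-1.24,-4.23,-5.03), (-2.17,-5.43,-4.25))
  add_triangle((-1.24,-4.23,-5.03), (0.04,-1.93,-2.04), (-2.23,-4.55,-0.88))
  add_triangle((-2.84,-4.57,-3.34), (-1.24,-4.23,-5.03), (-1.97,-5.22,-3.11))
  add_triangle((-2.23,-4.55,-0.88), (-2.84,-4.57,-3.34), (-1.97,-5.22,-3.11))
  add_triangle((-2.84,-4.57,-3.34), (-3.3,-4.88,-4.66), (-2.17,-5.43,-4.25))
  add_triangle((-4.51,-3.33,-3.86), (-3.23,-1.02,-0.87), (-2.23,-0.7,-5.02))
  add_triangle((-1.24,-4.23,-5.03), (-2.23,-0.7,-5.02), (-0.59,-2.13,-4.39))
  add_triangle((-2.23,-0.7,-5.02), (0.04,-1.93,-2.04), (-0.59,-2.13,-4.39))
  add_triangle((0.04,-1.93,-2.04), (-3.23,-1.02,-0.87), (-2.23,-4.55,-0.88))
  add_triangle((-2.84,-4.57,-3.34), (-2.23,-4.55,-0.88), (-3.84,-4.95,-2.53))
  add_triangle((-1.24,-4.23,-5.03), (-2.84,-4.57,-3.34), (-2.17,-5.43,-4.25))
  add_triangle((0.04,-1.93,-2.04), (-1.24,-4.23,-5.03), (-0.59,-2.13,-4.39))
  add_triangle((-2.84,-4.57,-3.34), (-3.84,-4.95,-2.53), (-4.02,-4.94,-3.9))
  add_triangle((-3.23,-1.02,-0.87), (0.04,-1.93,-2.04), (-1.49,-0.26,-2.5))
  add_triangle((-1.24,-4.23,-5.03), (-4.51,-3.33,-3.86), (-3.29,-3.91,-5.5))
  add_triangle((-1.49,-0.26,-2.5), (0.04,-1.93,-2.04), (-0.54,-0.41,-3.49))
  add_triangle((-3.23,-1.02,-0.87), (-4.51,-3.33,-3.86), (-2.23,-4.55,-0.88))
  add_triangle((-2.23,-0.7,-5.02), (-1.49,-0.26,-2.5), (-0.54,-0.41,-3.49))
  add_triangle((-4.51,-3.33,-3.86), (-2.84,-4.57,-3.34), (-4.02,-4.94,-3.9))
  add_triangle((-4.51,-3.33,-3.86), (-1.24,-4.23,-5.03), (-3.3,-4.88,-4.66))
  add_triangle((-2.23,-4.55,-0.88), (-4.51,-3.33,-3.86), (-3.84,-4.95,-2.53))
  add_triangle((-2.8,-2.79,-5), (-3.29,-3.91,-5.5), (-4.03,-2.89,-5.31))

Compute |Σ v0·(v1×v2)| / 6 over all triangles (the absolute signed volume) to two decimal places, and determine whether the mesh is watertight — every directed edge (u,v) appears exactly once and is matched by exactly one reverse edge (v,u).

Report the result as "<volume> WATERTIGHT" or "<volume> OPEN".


37.73 WATERTIGHT

Per-triangle v0·(v1×v2)/6:
  t1: +1.3541
  t2: +1.8515
  t3: +3.5423
  t4: +1.4517
  t5: +0.4961
  t6: +2.2439
  t7: +1.7422
  t8: +3.4503
  t9: -0.5522
  t10: -1.4620
  t11: +0.4628
  t12: +0.0107
  t13: +2.4428
  t14: +2.0960
  t15: +2.6267
  t16: +2.0519
  t17: +1.0604
  t18: +4.5400
  t19: +2.7526
  t20: -0.6710
  t21: -3.9536
  t22: +1.9178
  t23: -1.4806
  t24: +0.7993
  t25: +0.9556
  t26: -2.4272
  t27: +2.2698
  t28: -1.0777
  t29: +5.1899
  t30: +0.0992
  t31: +0.4938
  t32: +2.7159
  t33: -0.0161
  t34: +0.7531
Σ = +37.7300 → |volume| = 37.73

Directed edges: 102 total, each appears once with its reverse present → watertight.


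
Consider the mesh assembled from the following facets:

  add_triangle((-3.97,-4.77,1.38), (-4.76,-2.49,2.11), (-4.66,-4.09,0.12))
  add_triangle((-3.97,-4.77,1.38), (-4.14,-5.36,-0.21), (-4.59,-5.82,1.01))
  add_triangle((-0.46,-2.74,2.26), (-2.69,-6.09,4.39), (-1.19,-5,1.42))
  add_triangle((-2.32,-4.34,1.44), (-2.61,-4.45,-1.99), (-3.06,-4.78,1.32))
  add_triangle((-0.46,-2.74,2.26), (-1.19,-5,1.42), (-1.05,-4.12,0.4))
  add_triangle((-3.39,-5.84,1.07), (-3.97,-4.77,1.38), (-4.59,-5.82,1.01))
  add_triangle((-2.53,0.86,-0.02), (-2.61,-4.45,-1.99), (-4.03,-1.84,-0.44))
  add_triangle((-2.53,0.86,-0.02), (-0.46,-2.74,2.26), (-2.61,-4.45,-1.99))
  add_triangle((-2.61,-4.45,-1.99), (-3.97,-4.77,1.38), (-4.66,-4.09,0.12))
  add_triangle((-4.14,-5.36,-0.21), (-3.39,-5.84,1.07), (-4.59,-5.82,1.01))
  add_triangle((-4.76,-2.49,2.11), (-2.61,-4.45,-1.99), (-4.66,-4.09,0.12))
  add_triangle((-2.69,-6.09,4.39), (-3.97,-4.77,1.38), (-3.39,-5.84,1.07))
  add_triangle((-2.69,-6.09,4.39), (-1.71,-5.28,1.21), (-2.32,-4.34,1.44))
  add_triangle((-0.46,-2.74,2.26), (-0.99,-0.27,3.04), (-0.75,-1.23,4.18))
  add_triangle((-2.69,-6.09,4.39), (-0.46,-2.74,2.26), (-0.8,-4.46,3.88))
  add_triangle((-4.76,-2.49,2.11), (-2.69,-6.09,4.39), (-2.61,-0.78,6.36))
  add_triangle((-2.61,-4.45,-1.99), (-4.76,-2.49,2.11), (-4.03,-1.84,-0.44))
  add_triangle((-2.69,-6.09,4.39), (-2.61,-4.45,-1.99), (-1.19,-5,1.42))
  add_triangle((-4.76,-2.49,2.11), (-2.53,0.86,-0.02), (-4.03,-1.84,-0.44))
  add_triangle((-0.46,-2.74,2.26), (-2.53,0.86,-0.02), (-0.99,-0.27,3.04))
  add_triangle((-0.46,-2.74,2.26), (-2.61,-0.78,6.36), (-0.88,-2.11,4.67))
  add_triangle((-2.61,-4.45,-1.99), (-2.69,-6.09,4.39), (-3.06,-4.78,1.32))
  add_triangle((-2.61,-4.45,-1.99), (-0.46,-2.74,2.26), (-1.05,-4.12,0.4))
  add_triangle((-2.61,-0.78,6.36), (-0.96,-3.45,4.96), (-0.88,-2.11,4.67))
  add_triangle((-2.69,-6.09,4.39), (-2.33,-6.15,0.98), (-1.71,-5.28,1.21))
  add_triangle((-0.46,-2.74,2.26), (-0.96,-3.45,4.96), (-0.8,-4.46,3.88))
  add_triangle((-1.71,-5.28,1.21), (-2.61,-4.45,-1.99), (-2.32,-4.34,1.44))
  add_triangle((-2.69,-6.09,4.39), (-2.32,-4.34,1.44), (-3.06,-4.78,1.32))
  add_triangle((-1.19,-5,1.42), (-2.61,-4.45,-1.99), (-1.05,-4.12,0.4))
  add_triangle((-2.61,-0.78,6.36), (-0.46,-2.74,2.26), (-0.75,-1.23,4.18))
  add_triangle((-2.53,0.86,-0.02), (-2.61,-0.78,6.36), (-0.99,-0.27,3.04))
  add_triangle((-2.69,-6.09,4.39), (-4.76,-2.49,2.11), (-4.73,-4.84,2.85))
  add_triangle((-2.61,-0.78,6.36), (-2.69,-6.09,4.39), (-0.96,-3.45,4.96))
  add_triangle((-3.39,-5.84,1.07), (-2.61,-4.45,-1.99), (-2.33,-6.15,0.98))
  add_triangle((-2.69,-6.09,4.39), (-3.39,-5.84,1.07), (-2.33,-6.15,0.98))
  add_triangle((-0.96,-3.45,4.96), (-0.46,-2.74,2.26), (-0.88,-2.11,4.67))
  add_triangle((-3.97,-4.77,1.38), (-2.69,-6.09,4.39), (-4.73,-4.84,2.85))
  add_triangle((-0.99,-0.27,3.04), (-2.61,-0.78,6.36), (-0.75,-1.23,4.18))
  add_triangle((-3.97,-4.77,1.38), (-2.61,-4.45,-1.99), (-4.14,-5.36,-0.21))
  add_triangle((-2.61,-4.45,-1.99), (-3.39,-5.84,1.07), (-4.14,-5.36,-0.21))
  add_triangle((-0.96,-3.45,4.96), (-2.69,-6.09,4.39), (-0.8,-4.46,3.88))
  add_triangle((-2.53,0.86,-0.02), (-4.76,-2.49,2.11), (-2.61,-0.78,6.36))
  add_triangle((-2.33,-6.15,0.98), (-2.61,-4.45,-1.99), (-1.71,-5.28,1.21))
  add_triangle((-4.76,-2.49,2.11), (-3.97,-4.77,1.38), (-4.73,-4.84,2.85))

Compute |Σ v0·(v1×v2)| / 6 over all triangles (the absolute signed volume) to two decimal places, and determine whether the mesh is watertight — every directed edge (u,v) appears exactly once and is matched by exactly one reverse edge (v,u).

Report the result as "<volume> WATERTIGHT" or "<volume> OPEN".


83.84 WATERTIGHT

Per-triangle v0·(v1×v2)/6:
  t1: +3.6594
  t2: +0.1834
  t3: +1.9579
  t4: -1.2213
  t5: +0.0375
  t6: +0.6626
  t7: +1.7470
  t8: -7.4995
  t9: +4.1969
  t10: +1.3494
  t11: -0.6363
  t12: +4.2441
  t13: -2.1283
  t14: -0.6663
  t15: +0.1681
  t16: +20.8144
  t17: +6.1178
  t18: +6.8022
  t19: +3.6138
  t20: -3.1434
  t21: -1.9441
  t22: +3.6145
  t23: -1.6245
  t24: +1.3696
  t25: +1.1624
  t26: +0.0145
  t27: -2.8801
  t28: -0.7563
  t29: +0.8070
  t30: +2.1648
  t31: +0.5108
  t32: +3.2026
  t33: +9.0050
  t34: +3.3895
  t35: +4.0723
  t36: +0.0018
  t37: +4.2077
  t38: +0.3011
  t39: -0.6944
  t40: +2.7775
  t41: +2.5563
  t42: +9.5429
  t43: +0.4542
  t44: +2.3224
Σ = +83.8369 → |volume| = 83.84

Directed edges: 132 total, each appears once with its reverse present → watertight.


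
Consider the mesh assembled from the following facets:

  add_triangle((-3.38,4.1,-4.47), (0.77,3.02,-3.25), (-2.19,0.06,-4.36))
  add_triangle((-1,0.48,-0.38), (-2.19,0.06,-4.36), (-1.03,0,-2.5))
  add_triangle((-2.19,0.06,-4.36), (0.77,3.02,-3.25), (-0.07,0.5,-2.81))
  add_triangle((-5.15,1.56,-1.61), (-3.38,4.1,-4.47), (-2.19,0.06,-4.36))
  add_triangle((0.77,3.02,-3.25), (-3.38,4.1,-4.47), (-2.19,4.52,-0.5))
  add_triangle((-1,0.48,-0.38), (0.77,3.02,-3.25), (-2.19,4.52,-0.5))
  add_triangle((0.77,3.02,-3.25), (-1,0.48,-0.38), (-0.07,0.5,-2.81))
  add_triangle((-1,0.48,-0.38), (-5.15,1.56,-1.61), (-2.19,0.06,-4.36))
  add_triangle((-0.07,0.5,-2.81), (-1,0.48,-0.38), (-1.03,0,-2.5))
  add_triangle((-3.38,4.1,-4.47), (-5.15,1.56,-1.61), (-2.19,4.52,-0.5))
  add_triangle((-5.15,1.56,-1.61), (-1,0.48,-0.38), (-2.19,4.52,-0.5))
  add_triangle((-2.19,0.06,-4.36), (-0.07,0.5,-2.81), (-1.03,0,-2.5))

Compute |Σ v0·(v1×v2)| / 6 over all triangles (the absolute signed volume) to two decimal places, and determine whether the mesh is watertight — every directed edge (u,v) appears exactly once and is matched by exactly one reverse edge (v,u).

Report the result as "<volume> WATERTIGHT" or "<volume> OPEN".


39.96 WATERTIGHT

Per-triangle v0·(v1×v2)/6:
  t1: +9.5037
  t2: -0.0576
  t3: +2.0949
  t4: +11.4721
  t5: +9.8182
  t6: -2.2358
  t7: -1.2971
  t8: -0.5936
  t9: -0.3933
  t10: +11.7866
  t11: -0.2511
  t12: +0.1092
Σ = +39.9562 → |volume| = 39.96

Directed edges: 36 total, each appears once with its reverse present → watertight.


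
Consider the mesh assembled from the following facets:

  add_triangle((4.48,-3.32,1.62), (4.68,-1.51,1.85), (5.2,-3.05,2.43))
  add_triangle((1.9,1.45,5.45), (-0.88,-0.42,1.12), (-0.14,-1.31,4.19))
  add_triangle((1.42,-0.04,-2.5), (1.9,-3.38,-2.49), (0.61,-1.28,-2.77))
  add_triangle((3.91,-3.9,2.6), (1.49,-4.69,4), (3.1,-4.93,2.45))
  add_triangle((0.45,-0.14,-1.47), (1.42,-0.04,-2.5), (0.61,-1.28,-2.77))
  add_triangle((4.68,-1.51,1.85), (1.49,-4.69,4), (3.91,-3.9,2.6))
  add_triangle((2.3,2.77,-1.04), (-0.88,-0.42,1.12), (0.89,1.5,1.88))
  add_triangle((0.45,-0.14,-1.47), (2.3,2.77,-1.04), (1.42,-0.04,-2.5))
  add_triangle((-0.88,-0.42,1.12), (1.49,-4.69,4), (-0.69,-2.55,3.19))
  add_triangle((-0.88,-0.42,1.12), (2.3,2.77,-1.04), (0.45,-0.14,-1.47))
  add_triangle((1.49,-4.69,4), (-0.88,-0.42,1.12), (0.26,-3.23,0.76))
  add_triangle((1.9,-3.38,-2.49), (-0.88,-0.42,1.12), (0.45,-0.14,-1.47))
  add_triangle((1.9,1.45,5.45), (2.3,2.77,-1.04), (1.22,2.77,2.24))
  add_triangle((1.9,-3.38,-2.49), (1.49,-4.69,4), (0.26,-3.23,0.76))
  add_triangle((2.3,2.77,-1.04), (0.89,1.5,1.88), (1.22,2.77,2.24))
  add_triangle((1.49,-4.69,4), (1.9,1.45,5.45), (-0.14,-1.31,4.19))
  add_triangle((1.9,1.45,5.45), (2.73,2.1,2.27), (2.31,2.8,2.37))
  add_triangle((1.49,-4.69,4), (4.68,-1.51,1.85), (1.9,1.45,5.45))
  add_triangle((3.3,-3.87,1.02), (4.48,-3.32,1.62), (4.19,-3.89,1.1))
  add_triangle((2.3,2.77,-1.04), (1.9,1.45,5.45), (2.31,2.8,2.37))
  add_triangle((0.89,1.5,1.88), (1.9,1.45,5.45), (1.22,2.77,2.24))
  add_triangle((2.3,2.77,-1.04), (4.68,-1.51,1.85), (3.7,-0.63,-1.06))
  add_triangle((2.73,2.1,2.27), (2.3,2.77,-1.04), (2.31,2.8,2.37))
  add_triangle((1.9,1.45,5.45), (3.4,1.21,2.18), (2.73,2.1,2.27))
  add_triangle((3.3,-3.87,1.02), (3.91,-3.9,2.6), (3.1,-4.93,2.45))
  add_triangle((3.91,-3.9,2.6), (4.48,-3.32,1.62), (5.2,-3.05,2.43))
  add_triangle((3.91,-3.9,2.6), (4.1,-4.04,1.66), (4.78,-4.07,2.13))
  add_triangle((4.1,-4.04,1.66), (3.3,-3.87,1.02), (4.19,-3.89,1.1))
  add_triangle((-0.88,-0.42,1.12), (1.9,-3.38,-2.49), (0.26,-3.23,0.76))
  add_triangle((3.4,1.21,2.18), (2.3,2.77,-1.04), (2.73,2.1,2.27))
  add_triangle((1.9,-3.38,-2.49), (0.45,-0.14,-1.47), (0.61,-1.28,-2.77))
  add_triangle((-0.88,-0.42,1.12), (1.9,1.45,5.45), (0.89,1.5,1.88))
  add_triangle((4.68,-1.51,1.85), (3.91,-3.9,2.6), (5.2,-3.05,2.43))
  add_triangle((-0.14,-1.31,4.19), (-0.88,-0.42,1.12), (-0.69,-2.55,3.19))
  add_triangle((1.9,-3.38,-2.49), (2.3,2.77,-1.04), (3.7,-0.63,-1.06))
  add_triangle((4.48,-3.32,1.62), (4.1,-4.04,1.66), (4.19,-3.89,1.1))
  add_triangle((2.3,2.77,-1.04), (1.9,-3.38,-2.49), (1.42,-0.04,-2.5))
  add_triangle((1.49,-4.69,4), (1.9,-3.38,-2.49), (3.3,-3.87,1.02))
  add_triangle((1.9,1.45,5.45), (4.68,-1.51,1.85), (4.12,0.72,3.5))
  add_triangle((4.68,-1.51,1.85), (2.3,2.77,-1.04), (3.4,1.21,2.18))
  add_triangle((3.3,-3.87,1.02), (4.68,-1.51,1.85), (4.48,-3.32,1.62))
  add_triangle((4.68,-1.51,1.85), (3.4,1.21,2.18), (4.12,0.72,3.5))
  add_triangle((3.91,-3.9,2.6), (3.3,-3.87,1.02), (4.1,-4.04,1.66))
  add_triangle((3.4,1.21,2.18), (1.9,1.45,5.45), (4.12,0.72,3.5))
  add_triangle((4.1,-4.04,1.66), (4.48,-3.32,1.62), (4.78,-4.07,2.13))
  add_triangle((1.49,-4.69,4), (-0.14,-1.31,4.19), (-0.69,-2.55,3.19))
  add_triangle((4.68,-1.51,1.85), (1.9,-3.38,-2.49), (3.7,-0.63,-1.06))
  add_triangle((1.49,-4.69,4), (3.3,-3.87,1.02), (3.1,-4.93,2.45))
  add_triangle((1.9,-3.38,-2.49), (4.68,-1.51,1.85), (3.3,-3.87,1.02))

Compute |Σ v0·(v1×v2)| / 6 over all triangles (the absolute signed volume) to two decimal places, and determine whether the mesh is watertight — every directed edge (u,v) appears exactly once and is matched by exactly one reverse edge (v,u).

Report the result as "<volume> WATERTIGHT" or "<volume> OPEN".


Per-triangle v0·(v1×v2)/6:
  t1: +0.7090
  t2: +1.7542
  t3: +1.5908
  t4: +2.7928
  t5: +0.1514
  t6: +3.5580
  t7: +0.4413
  t8: +0.3640
  t9: -0.0891
  t10: +0.1219
  t11: +2.0364
  t12: +0.5604
  t13: +4.0428
  t14: +4.5059
  t15: -0.6799
  t16: +8.5770
  t17: +1.8039
  t18: +20.9165
  t19: -0.3400
  t20: -1.1406
  t21: -0.0645
  t22: +6.0533
  t23: +1.5789
  t24: +2.4782
  t25: +1.5531
  t26: +1.1231
  t27: +0.4511
  t28: +0.3036
  t29: +0.7212
  t30: +2.1826
  t31: -0.4665
  t32: +1.0008
  t33: +0.3579
  t34: +0.8851
  t35: +4.5117
  t36: +0.4144
  t37: +2.9428
  t38: +7.2227
  t39: +4.4997
  t40: +5.7976
  t41: +0.0857
  t42: +2.0312
  t43: +0.4399
  t44: +2.1659
  t45: +0.2304
  t46: +3.1617
  t47: +6.8697
  t48: -0.1057
  t49: +6.4778
Σ = +116.5802 → |volume| = 116.58

Directed edges: 147 total; 3 unmatched, e.g. (3.91,-3.9,2.6)→(4.48,-3.32,1.62) → open.

116.58 OPEN
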